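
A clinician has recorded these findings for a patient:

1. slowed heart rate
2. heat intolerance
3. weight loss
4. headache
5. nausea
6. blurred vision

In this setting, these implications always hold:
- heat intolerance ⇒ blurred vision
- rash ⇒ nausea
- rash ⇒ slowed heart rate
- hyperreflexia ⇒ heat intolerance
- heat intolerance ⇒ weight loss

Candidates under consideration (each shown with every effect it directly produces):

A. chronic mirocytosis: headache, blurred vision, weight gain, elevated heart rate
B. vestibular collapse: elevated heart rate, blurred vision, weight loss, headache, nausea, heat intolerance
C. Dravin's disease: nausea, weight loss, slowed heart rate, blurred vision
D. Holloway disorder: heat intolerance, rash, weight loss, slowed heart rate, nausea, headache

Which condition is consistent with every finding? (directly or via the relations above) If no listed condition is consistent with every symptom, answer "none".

D

For each candidate, compare predicted effects to what was observed:
(A) chronic mirocytosis — slowed heart rate ✗; heat intolerance ✗; weight loss ✗; headache ✓; nausea ✗; blurred vision ✓
(B) vestibular collapse — fails on slowed heart rate (predicts elevated heart rate, not slowed heart rate)
(C) Dravin's disease — slowed heart rate ✓; heat intolerance ✗; weight loss ✓; headache ✗; nausea ✓; blurred vision ✓
(D) Holloway disorder — accounts for every observation (blurred vision by heat intolerance → blurred vision)
(D) is the only candidate with no mismatches.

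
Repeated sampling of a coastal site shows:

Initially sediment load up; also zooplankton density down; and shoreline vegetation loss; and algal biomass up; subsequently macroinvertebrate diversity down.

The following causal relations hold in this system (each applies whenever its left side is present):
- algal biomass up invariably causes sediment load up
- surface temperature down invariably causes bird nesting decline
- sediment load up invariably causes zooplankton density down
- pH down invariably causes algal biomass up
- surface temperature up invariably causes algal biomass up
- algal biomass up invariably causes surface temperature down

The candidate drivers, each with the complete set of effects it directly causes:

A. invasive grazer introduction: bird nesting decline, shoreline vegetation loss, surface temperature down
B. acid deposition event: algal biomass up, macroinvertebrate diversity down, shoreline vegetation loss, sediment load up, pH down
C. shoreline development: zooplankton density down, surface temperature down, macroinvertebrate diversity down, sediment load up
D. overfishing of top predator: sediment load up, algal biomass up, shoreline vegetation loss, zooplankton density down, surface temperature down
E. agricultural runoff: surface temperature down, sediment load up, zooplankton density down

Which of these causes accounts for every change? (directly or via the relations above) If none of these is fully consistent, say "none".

B

Testing each hypothesis:
(A) invasive grazer introduction — sediment load up miss; zooplankton density down miss; shoreline vegetation loss match; algal biomass up miss; macroinvertebrate diversity down miss
(B) acid deposition event — sediment load up match; zooplankton density down match (through sediment load up → zooplankton density down); shoreline vegetation loss match; algal biomass up match; macroinvertebrate diversity down match
(C) shoreline development — does not account for shoreline vegetation loss, algal biomass up
(D) overfishing of top predator — sediment load up match; zooplankton density down match; shoreline vegetation loss match; algal biomass up match; macroinvertebrate diversity down miss
(E) agricultural runoff — does not account for shoreline vegetation loss, algal biomass up, macroinvertebrate diversity down
Only (B) is consistent with every observation.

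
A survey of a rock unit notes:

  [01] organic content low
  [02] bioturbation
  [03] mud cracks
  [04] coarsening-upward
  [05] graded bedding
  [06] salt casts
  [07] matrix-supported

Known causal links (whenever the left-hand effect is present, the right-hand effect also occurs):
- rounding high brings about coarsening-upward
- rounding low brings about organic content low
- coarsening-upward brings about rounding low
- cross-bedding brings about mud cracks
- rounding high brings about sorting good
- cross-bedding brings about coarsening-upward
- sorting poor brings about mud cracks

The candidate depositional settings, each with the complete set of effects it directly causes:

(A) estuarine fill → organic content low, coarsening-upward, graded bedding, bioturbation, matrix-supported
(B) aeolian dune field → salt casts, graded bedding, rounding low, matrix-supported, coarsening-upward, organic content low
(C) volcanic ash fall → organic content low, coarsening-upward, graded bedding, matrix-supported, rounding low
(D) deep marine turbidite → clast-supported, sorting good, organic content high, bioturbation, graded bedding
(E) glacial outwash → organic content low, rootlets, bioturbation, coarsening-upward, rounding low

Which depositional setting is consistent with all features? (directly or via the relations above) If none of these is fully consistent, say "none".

Per-candidate check:
(A) estuarine fill — organic content low yes; bioturbation yes; mud cracks NO; coarsening-upward yes; graded bedding yes; salt casts NO; matrix-supported yes
(B) aeolian dune field — does not account for bioturbation, mud cracks
(C) volcanic ash fall — organic content low yes; bioturbation NO; mud cracks NO; coarsening-upward yes; graded bedding yes; salt casts NO; matrix-supported yes
(D) deep marine turbidite — organic content low NO; bioturbation yes; mud cracks NO; coarsening-upward NO; graded bedding yes; salt casts NO; matrix-supported NO
(E) glacial outwash — organic content low yes; bioturbation yes; mud cracks NO; coarsening-upward yes; graded bedding NO; salt casts NO; matrix-supported NO
Every candidate fails on at least one observation.

none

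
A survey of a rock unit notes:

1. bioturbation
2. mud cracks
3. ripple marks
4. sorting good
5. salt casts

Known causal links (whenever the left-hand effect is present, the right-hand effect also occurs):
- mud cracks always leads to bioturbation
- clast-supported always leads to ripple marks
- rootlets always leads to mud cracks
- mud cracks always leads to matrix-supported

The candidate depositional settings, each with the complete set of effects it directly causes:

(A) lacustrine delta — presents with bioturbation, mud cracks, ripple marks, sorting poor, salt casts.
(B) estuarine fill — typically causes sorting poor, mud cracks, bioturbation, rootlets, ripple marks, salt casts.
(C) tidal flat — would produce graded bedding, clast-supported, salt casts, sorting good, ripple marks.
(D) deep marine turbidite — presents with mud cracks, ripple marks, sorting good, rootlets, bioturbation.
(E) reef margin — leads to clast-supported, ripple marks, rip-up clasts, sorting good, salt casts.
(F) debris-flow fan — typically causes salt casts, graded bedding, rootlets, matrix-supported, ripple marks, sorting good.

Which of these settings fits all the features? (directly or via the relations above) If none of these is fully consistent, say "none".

Per-candidate check:
(A) lacustrine delta — fails on sorting good (predicts sorting poor, not sorting good)
(B) estuarine fill — fails on sorting good (predicts sorting poor, not sorting good)
(C) tidal flat — does not account for bioturbation, mud cracks
(D) deep marine turbidite — bioturbation yes; mud cracks yes; ripple marks yes; sorting good yes; salt casts NO
(E) reef margin — does not account for bioturbation, mud cracks
(F) debris-flow fan — accounts for every observation (bioturbation by rootlets → mud cracks → bioturbation)
Only (F) is consistent with every observation.

F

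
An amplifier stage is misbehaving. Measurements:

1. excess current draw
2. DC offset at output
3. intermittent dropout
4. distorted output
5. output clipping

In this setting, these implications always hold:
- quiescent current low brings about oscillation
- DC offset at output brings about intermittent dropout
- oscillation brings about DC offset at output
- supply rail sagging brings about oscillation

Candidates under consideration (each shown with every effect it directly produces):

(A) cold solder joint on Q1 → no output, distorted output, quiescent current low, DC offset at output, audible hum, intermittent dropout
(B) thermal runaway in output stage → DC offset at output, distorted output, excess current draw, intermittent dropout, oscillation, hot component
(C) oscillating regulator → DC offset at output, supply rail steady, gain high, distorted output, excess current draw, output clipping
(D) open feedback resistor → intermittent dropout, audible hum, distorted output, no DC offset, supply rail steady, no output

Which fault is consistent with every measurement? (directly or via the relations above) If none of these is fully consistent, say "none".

Checking each candidate against the observations:
(A) cold solder joint on Q1 — does not account for excess current draw, output clipping
(B) thermal runaway in output stage — excess current draw ✓; DC offset at output ✓; intermittent dropout ✓; distorted output ✓; output clipping ✗
(C) oscillating regulator — accounts for every observation (intermittent dropout through DC offset at output → intermittent dropout)
(D) open feedback resistor — fails on excess current draw, DC offset at output, output clipping (predicts no DC offset, not DC offset at output)
Only (C) is consistent with every observation.

C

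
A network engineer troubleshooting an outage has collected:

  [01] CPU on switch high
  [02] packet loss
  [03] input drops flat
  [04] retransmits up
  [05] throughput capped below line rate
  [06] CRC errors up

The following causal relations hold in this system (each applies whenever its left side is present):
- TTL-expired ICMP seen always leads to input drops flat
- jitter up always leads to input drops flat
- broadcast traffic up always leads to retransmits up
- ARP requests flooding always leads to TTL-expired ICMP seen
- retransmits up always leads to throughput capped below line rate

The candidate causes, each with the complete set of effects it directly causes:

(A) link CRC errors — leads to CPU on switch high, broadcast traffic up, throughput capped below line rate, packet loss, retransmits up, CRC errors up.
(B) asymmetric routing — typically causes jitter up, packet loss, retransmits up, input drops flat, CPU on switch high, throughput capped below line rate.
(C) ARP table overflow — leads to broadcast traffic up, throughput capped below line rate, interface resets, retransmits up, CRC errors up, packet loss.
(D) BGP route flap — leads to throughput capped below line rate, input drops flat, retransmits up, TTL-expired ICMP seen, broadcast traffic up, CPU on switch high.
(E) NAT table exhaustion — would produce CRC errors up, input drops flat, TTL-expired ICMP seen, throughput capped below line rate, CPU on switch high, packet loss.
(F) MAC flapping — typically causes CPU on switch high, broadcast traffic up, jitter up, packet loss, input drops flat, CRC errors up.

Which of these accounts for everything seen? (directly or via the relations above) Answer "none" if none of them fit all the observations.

F

Per-candidate check:
(A) link CRC errors — does not account for input drops flat
(B) asymmetric routing — CPU on switch high match; packet loss match; input drops flat match; retransmits up match; throughput capped below line rate match; CRC errors up miss
(C) ARP table overflow — does not account for CPU on switch high, input drops flat
(D) BGP route flap — does not account for packet loss, CRC errors up
(E) NAT table exhaustion — CPU on switch high match; packet loss match; input drops flat match; retransmits up miss; throughput capped below line rate match; CRC errors up match
(F) MAC flapping — accounts for every observation (retransmits up by broadcast traffic up → retransmits up)
(F) is the only candidate with no mismatches.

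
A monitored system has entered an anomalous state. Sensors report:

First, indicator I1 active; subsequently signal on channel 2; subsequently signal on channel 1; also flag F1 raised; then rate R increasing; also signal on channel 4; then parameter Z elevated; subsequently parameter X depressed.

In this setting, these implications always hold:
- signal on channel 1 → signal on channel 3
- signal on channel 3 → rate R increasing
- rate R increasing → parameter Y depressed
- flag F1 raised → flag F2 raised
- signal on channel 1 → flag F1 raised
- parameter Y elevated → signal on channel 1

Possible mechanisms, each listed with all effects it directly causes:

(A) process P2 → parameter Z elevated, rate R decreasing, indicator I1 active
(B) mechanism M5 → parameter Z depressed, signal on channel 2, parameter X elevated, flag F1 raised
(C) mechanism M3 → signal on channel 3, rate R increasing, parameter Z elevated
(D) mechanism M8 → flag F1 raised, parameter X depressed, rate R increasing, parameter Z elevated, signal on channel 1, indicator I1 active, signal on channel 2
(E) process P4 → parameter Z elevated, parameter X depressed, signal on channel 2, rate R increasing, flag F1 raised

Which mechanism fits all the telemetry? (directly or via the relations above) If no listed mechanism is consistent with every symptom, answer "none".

Testing each hypothesis:
(A) process P2 — fails on signal on channel 2, signal on channel 1, flag F1 raised, rate R increasing, signal on channel 4, parameter X depressed (predicts rate R decreasing, not rate R increasing)
(B) mechanism M5 — fails on indicator I1 active, signal on channel 1, rate R increasing, signal on channel 4, parameter Z elevated, parameter X depressed (predicts parameter Z depressed, not parameter Z elevated; predicts parameter X elevated, not parameter X depressed)
(C) mechanism M3 — does not account for indicator I1 active, signal on channel 2, signal on channel 1, flag F1 raised, signal on channel 4, parameter X depressed
(D) mechanism M8 — indicator I1 active yes; signal on channel 2 yes; signal on channel 1 yes; flag F1 raised yes; rate R increasing yes; signal on channel 4 NO; parameter Z elevated yes; parameter X depressed yes
(E) process P4 — indicator I1 active NO; signal on channel 2 yes; signal on channel 1 NO; flag F1 raised yes; rate R increasing yes; signal on channel 4 NO; parameter Z elevated yes; parameter X depressed yes
Every candidate fails on at least one observation.

none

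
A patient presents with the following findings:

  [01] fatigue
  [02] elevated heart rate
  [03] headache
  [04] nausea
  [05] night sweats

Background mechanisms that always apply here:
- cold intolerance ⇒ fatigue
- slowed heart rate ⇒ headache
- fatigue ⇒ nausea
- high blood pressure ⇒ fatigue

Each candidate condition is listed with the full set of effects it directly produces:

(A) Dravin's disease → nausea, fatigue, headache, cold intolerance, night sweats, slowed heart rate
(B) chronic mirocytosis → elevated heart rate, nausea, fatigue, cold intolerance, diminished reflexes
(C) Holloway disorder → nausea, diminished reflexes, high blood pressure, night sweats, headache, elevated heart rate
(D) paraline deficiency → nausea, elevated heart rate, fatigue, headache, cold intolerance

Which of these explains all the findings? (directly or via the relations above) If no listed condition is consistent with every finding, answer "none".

C

For each candidate, compare predicted effects to what was observed:
(A) Dravin's disease — fails on elevated heart rate (predicts slowed heart rate, not elevated heart rate)
(B) chronic mirocytosis — fatigue yes; elevated heart rate yes; headache NO; nausea yes; night sweats NO
(C) Holloway disorder — fatigue yes (through high blood pressure → fatigue); elevated heart rate yes; headache yes; nausea yes; night sweats yes
(D) paraline deficiency — fatigue yes; elevated heart rate yes; headache yes; nausea yes; night sweats NO
(C) is the only candidate with no mismatches.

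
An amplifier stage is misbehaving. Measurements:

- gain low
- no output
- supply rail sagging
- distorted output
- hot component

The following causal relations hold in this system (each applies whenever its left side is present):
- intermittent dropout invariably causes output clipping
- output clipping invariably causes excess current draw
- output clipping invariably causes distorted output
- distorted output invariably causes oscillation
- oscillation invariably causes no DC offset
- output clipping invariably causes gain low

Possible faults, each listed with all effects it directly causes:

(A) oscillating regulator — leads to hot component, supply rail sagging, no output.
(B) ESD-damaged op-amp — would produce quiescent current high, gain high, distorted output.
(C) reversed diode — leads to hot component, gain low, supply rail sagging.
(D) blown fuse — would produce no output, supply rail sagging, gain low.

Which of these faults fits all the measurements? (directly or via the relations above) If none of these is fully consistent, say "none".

none

Per-candidate check:
(A) oscillating regulator — gain low -; no output +; supply rail sagging +; distorted output -; hot component +
(B) ESD-damaged op-amp — fails on gain low, no output, supply rail sagging, hot component (predicts gain high, not gain low)
(C) reversed diode — gain low +; no output -; supply rail sagging +; distorted output -; hot component +
(D) blown fuse — does not account for distorted output, hot component
None of the listed candidates fits everything.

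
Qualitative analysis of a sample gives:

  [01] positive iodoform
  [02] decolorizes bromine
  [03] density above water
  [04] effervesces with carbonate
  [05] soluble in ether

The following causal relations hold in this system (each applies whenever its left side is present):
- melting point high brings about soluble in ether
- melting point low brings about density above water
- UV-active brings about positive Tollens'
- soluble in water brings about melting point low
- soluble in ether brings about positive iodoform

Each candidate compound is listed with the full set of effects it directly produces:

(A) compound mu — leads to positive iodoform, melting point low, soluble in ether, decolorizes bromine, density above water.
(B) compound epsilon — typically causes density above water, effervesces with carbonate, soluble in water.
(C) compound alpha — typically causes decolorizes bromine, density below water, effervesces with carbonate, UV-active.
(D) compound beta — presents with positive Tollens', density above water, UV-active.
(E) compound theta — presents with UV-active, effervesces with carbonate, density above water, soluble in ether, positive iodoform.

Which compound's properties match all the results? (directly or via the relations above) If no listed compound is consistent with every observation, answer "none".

For each candidate, compare predicted effects to what was observed:
(A) compound mu — positive iodoform ✓; decolorizes bromine ✓; density above water ✓; effervesces with carbonate ✗; soluble in ether ✓
(B) compound epsilon — positive iodoform ✗; decolorizes bromine ✗; density above water ✓; effervesces with carbonate ✓; soluble in ether ✗
(C) compound alpha — fails on positive iodoform, density above water, soluble in ether (predicts density below water, not density above water)
(D) compound beta — positive iodoform ✗; decolorizes bromine ✗; density above water ✓; effervesces with carbonate ✗; soluble in ether ✗
(E) compound theta — does not account for decolorizes bromine
Every candidate fails on at least one observation.

none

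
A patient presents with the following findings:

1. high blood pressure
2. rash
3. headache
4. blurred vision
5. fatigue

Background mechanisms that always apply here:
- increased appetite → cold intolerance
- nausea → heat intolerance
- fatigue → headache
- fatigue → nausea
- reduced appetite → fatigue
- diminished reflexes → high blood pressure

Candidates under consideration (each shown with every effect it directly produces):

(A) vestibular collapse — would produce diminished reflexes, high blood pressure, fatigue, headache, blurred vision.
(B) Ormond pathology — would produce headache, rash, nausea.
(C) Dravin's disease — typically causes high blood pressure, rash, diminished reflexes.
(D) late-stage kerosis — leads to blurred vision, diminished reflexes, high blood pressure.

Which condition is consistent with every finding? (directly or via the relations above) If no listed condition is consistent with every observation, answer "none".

none

For each candidate, compare predicted effects to what was observed:
(A) vestibular collapse — high blood pressure ✓; rash ✗; headache ✓; blurred vision ✓; fatigue ✓
(B) Ormond pathology — does not account for high blood pressure, blurred vision, fatigue
(C) Dravin's disease — does not account for headache, blurred vision, fatigue
(D) late-stage kerosis — high blood pressure ✓; rash ✗; headache ✗; blurred vision ✓; fatigue ✗
None of the listed candidates fits everything.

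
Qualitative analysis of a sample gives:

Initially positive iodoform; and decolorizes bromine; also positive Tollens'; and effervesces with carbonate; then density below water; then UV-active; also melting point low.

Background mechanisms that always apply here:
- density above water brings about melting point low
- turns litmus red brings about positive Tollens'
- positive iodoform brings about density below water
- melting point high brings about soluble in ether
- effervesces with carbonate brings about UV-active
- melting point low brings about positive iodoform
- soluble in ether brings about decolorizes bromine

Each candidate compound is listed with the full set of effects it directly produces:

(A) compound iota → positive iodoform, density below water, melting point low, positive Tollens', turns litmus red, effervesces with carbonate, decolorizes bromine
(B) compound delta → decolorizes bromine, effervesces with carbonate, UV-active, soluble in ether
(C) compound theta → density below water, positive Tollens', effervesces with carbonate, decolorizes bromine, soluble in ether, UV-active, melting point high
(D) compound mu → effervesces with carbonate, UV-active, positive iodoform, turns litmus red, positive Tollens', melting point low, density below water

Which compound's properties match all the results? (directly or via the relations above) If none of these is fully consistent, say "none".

A

Checking each candidate against the observations:
(A) compound iota — accounts for every observation (UV-active through effervesces with carbonate → UV-active)
(B) compound delta — positive iodoform NO; decolorizes bromine yes; positive Tollens' NO; effervesces with carbonate yes; density below water NO; UV-active yes; melting point low NO
(C) compound theta — positive iodoform NO; decolorizes bromine yes; positive Tollens' yes; effervesces with carbonate yes; density below water yes; UV-active yes; melting point low NO
(D) compound mu — does not account for decolorizes bromine
Only (A) is consistent with every observation.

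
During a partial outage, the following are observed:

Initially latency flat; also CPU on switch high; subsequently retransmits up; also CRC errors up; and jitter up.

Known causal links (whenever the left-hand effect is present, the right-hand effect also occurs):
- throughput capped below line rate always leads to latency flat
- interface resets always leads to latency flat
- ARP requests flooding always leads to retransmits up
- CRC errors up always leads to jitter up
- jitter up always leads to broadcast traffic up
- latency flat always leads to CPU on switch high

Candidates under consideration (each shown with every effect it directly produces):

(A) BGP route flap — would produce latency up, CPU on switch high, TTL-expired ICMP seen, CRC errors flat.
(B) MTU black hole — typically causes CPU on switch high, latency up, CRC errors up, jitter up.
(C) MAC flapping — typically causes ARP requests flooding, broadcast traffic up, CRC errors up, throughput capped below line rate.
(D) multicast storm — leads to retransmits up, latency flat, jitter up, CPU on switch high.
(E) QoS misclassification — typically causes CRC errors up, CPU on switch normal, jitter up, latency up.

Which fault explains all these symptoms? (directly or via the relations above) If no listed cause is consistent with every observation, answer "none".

C

Testing each hypothesis:
(A) BGP route flap — fails on latency flat, retransmits up, CRC errors up, jitter up (predicts latency up, not latency flat; predicts CRC errors flat, not CRC errors up)
(B) MTU black hole — latency flat ✗; CPU on switch high ✓; retransmits up ✗; CRC errors up ✓; jitter up ✓
(C) MAC flapping — latency flat ✓ (through throughput capped below line rate → latency flat); CPU on switch high ✓ (through throughput capped below line rate → latency flat → CPU on switch high); retransmits up ✓ (through ARP requests flooding → retransmits up); CRC errors up ✓; jitter up ✓ (through CRC errors up → jitter up)
(D) multicast storm — latency flat ✓; CPU on switch high ✓; retransmits up ✓; CRC errors up ✗; jitter up ✓
(E) QoS misclassification — fails on latency flat, CPU on switch high, retransmits up (predicts latency up, not latency flat; predicts CPU on switch normal, not CPU on switch high)
(C) alone accounts for all the evidence.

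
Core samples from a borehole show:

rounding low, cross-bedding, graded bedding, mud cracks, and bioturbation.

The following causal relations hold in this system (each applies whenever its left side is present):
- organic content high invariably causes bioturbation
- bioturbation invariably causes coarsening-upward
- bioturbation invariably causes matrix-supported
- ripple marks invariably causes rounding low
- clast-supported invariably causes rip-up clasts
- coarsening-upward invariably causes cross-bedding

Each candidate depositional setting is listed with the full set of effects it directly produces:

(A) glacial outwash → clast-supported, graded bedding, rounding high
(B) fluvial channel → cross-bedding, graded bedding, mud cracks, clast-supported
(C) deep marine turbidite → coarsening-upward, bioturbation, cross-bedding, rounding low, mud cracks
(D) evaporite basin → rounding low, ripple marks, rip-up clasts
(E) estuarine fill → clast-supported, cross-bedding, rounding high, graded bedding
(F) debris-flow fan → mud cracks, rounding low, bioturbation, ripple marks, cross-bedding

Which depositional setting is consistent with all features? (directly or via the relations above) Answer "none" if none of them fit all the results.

none

Checking each candidate against the observations:
(A) glacial outwash — rounding low ✗; cross-bedding ✗; graded bedding ✓; mud cracks ✗; bioturbation ✗
(B) fluvial channel — rounding low ✗; cross-bedding ✓; graded bedding ✓; mud cracks ✓; bioturbation ✗
(C) deep marine turbidite — does not account for graded bedding
(D) evaporite basin — rounding low ✓; cross-bedding ✗; graded bedding ✗; mud cracks ✗; bioturbation ✗
(E) estuarine fill — rounding low ✗; cross-bedding ✓; graded bedding ✓; mud cracks ✗; bioturbation ✗
(F) debris-flow fan — does not account for graded bedding
No candidate is consistent with all observations.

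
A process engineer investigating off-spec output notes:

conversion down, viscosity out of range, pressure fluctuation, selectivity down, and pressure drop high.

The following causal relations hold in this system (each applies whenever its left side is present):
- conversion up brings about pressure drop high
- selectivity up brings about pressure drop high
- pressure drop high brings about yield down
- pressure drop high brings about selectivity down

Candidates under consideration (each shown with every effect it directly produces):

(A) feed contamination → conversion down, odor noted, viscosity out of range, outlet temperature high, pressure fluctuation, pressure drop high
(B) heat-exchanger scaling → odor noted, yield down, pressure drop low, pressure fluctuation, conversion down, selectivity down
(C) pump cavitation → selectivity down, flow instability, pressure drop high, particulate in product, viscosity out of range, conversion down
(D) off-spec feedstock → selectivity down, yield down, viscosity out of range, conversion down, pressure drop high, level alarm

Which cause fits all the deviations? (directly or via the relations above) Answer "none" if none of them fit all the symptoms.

Checking each candidate against the observations:
(A) feed contamination — conversion down match; viscosity out of range match; pressure fluctuation match; selectivity down match (through pressure drop high → selectivity down); pressure drop high match
(B) heat-exchanger scaling — conversion down match; viscosity out of range miss; pressure fluctuation match; selectivity down match; pressure drop high miss
(C) pump cavitation — conversion down match; viscosity out of range match; pressure fluctuation miss; selectivity down match; pressure drop high match
(D) off-spec feedstock — does not account for pressure fluctuation
(A) is the only candidate with no mismatches.

A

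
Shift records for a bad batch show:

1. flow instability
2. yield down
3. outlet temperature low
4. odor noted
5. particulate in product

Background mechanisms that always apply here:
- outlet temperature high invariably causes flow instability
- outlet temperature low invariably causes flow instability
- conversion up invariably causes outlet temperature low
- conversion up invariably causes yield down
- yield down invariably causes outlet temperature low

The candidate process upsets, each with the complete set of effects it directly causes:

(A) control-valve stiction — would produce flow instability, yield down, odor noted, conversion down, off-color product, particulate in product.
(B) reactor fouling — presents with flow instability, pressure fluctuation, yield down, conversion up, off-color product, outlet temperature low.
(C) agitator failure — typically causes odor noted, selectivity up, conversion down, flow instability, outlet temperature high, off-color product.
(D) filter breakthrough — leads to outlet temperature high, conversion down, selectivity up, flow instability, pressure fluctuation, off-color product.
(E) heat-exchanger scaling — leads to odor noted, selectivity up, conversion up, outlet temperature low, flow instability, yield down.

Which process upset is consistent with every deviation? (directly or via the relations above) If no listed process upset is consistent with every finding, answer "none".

Testing each hypothesis:
(A) control-valve stiction — flow instability +; yield down +; outlet temperature low + (through yield down → outlet temperature low); odor noted +; particulate in product +
(B) reactor fouling — flow instability +; yield down +; outlet temperature low +; odor noted -; particulate in product -
(C) agitator failure — flow instability +; yield down -; outlet temperature low -; odor noted +; particulate in product -
(D) filter breakthrough — flow instability +; yield down -; outlet temperature low -; odor noted -; particulate in product -
(E) heat-exchanger scaling — flow instability +; yield down +; outlet temperature low +; odor noted +; particulate in product -
(A) is the only candidate with no mismatches.

A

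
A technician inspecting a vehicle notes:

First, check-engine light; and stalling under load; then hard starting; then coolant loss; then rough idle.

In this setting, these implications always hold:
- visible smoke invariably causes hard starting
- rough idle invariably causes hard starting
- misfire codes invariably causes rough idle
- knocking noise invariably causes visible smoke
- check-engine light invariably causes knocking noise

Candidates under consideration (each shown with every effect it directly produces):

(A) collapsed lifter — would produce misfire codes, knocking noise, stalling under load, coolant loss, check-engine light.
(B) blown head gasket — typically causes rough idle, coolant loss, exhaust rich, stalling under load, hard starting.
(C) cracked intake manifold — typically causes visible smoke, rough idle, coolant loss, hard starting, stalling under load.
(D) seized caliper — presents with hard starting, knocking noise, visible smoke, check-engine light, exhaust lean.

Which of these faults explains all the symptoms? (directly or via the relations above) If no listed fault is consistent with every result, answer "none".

Checking each candidate against the observations:
(A) collapsed lifter — accounts for every observation (hard starting via misfire codes → rough idle → hard starting)
(B) blown head gasket — check-engine light ✗; stalling under load ✓; hard starting ✓; coolant loss ✓; rough idle ✓
(C) cracked intake manifold — check-engine light ✗; stalling under load ✓; hard starting ✓; coolant loss ✓; rough idle ✓
(D) seized caliper — check-engine light ✓; stalling under load ✗; hard starting ✓; coolant loss ✗; rough idle ✗
(A) alone accounts for all the evidence.

A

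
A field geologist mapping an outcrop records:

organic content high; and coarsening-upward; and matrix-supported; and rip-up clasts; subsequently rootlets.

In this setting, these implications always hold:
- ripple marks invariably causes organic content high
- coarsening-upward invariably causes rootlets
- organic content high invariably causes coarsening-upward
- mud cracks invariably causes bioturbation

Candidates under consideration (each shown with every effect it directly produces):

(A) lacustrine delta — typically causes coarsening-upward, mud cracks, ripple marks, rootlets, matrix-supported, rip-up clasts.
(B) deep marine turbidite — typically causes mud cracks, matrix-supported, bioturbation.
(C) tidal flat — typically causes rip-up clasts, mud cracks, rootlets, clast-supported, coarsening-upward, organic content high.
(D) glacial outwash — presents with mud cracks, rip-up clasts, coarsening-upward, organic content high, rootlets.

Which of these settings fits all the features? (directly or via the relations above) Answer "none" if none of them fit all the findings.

A

For each candidate, compare predicted effects to what was observed:
(A) lacustrine delta — organic content high + (through ripple marks → organic content high); coarsening-upward +; matrix-supported +; rip-up clasts +; rootlets +
(B) deep marine turbidite — organic content high -; coarsening-upward -; matrix-supported +; rip-up clasts -; rootlets -
(C) tidal flat — organic content high +; coarsening-upward +; matrix-supported -; rip-up clasts +; rootlets +
(D) glacial outwash — organic content high +; coarsening-upward +; matrix-supported -; rip-up clasts +; rootlets +
(A) is the only candidate with no mismatches.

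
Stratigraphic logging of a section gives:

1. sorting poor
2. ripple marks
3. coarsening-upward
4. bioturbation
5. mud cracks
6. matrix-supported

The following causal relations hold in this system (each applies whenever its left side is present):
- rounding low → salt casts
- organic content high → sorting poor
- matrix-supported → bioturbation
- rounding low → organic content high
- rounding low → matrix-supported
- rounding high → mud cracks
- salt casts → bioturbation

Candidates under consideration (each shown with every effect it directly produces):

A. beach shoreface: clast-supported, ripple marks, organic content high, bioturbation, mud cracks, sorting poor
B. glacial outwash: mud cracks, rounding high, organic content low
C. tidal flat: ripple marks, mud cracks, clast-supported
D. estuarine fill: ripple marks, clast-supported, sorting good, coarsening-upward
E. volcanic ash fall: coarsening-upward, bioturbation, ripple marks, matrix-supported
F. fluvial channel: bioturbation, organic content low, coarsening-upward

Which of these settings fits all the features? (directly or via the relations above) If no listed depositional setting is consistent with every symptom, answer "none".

none

Testing each hypothesis:
(A) beach shoreface — fails on coarsening-upward, matrix-supported (predicts clast-supported, not matrix-supported)
(B) glacial outwash — does not account for sorting poor, ripple marks, coarsening-upward, bioturbation, matrix-supported
(C) tidal flat — sorting poor -; ripple marks +; coarsening-upward -; bioturbation -; mud cracks +; matrix-supported -
(D) estuarine fill — sorting poor -; ripple marks +; coarsening-upward +; bioturbation -; mud cracks -; matrix-supported -
(E) volcanic ash fall — does not account for sorting poor, mud cracks
(F) fluvial channel — sorting poor -; ripple marks -; coarsening-upward +; bioturbation +; mud cracks -; matrix-supported -
None of the listed candidates fits everything.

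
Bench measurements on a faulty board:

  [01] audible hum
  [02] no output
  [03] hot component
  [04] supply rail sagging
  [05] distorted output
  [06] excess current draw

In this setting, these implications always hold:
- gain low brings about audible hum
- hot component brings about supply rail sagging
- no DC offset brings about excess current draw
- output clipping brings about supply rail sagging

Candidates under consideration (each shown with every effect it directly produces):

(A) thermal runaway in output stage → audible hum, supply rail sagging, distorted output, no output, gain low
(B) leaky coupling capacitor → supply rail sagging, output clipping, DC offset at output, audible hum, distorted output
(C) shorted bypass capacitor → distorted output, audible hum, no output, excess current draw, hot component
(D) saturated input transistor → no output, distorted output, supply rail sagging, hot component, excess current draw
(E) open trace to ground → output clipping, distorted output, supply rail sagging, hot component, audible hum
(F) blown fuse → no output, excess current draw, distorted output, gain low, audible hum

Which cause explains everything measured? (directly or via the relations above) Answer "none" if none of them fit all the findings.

Testing each hypothesis:
(A) thermal runaway in output stage — audible hum yes; no output yes; hot component NO; supply rail sagging yes; distorted output yes; excess current draw NO
(B) leaky coupling capacitor — audible hum yes; no output NO; hot component NO; supply rail sagging yes; distorted output yes; excess current draw NO
(C) shorted bypass capacitor — accounts for every observation (supply rail sagging through hot component → supply rail sagging)
(D) saturated input transistor — does not account for audible hum
(E) open trace to ground — audible hum yes; no output NO; hot component yes; supply rail sagging yes; distorted output yes; excess current draw NO
(F) blown fuse — does not account for hot component, supply rail sagging
(C) alone accounts for all the evidence.

C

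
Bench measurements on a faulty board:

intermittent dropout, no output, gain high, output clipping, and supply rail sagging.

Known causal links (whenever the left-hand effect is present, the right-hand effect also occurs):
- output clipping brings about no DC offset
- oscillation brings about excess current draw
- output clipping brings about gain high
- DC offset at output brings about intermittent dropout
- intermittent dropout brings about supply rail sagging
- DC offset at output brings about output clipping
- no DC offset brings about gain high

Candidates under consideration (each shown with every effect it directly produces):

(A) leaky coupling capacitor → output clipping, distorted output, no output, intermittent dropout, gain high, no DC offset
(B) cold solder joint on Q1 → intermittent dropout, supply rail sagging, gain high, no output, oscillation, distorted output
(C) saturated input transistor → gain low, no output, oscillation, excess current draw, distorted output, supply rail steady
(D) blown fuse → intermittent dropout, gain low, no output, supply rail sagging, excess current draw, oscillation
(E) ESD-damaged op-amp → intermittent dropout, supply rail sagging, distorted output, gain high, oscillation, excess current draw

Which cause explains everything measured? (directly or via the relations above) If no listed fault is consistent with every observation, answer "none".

Testing each hypothesis:
(A) leaky coupling capacitor — accounts for every observation (supply rail sagging by intermittent dropout → supply rail sagging)
(B) cold solder joint on Q1 — intermittent dropout match; no output match; gain high match; output clipping miss; supply rail sagging match
(C) saturated input transistor — intermittent dropout miss; no output match; gain high miss; output clipping miss; supply rail sagging miss
(D) blown fuse — fails on gain high, output clipping (predicts gain low, not gain high)
(E) ESD-damaged op-amp — does not account for no output, output clipping
(A) alone accounts for all the evidence.

A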